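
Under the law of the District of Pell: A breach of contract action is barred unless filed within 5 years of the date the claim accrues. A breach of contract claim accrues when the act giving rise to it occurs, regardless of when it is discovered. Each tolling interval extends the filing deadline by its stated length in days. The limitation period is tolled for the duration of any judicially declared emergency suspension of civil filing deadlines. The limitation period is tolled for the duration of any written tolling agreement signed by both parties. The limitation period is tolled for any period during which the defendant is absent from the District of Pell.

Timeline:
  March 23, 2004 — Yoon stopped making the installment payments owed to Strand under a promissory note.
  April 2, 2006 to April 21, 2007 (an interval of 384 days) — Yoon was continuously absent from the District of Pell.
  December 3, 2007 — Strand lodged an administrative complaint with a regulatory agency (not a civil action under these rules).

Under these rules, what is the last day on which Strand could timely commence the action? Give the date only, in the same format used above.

The limitation period began to run on March 23, 2004.
Adding the 5 years base period to March 23, 2004 gives a deadline of March 23, 2009, before any tolling.
Because the defendant's absence from the jurisdiction ran from April 2, 2006 to April 21, 2007, the deadline is extended by 384 days to April 11, 2010.
Nothing else in the chronology tolls or restarts the period.

April 11, 2010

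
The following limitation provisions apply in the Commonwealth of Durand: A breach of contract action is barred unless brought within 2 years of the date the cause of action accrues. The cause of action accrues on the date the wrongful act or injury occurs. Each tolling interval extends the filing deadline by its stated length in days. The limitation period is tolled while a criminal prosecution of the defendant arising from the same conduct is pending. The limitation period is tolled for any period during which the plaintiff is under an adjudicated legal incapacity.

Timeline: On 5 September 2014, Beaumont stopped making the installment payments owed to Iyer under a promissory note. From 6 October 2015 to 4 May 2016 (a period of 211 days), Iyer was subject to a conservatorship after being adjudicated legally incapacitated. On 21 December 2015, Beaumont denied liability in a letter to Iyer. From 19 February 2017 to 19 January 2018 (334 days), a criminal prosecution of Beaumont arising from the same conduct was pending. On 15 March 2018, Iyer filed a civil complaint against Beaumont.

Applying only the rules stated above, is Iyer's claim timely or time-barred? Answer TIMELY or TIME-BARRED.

TIME-BARRED

The cause of action accrued on 5 September 2014, the date of the act.
2 years from 5 September 2014 is 5 September 2016.
The period was tolled for 211 days by the plaintiff's legal incapacity (6 October 2015 to 4 May 2016), pushing the deadline to 4 April 2017.
Because the pending criminal prosecution ran from 19 February 2017 to 19 January 2018, the deadline is extended by 334 days to 4 March 2018.
Nothing else in the chronology tolls or restarts the period.
Filing on 15 March 2018 missed the 4 March 2018 deadline — the action is time-barred.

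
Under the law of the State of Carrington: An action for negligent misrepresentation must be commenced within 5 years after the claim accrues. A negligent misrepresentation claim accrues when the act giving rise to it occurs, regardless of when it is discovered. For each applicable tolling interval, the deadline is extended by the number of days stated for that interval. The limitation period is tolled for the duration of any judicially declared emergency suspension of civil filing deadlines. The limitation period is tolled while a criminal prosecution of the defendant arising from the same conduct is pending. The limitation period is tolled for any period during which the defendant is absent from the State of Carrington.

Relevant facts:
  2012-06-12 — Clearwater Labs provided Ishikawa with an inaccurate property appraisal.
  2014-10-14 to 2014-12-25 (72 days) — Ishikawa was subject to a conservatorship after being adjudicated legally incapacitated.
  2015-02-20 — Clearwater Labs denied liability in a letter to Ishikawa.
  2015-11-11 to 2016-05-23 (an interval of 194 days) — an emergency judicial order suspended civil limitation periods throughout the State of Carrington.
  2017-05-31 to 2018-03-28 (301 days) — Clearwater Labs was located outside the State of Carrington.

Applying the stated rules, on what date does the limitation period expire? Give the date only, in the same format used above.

2018-10-20

The limitation period began to run on 2012-06-12.
5 years from 2012-06-12 is 2017-06-12.
The period was tolled for 194 days by the emergency suspension of filing deadlines (2015-11-11 to 2016-05-23), pushing the deadline to 2017-12-23.
The defendant's absence from the jurisdiction from 2017-05-31 to 2018-03-28 tolled the period for 301 days, extending the deadline to 2018-10-20.
The plaintiff's legal incapacity from 2014-10-14 to 2014-12-25 does not toll the period, because no stated rule makes the plaintiff's incapacity a tolling event.
None of the other events listed affects the running of the period under the stated rules.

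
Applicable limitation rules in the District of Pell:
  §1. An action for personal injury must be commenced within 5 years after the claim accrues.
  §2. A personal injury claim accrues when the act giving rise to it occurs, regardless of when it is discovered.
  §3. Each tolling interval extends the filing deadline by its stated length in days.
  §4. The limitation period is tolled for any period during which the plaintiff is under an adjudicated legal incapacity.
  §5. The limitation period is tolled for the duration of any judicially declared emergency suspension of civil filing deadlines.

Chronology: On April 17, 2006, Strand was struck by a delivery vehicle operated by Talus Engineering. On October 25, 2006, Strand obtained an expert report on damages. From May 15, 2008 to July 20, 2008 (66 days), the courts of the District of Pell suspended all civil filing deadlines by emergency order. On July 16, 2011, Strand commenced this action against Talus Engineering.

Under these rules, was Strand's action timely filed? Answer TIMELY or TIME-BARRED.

The claim accrued on April 17, 2006, when the wrongful act occurred.
5 years from April 17, 2006 is April 17, 2011.
The period was tolled for 66 days by the emergency suspension of filing deadlines (May 15, 2008 to July 20, 2008), pushing the deadline to June 22, 2011.
Nothing else in the chronology tolls or restarts the period.
Filing on July 16, 2011 missed the June 22, 2011 deadline — the action is time-barred.

TIME-BARRED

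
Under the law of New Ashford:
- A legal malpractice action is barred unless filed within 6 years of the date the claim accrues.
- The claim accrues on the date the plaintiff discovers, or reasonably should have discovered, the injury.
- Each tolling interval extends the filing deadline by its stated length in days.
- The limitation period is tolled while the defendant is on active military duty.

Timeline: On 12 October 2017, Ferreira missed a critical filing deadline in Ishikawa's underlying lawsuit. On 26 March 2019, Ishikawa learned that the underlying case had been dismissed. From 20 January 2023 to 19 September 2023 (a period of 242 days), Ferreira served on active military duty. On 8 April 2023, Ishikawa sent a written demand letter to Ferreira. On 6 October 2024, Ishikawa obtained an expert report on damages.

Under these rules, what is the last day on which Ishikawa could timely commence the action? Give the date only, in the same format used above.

Accrual is tied to discovery, so the period began on 26 March 2019 rather than on 12 October 2017 when the act occurred.
6 years from 26 March 2019 is 26 March 2025.
The defendant's active military service from 20 January 2023 to 19 September 2023 tolled the period for 242 days, extending the deadline to 23 November 2025.
The other events in the timeline have no effect on the limitation period under the stated rules.

23 November 2025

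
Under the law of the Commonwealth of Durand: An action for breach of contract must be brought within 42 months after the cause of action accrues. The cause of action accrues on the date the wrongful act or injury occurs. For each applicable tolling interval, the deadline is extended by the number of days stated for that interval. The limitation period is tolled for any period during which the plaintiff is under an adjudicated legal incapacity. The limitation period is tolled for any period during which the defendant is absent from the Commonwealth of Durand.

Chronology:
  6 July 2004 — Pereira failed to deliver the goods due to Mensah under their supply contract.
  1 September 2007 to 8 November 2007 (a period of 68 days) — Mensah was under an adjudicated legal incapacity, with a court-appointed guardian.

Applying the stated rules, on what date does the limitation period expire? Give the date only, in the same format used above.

14 March 2008

The limitation period began to run on 6 July 2004.
The untolled deadline — 42 months after 6 July 2004 — is 6 January 2008.
The period was tolled for 68 days by the plaintiff's legal incapacity (1 September 2007 to 8 November 2007), pushing the deadline to 14 March 2008.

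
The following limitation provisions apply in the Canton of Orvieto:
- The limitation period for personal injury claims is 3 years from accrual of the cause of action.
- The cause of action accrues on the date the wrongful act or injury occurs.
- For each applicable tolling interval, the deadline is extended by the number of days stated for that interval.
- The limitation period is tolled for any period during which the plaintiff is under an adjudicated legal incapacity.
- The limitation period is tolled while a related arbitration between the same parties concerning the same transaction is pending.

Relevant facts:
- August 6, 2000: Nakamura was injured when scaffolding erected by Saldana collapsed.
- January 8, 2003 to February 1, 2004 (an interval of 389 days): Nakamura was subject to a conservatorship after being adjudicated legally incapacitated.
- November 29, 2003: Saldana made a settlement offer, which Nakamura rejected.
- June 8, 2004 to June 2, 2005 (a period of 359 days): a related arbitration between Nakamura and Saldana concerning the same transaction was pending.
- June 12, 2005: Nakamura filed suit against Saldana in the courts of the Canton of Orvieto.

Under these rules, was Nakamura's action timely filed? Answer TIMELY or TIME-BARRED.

TIMELY

The limitation period began to run on August 6, 2000.
Adding the 3 years base period to August 6, 2000 gives a deadline of August 6, 2003, before any tolling.
The plaintiff's legal incapacity from January 8, 2003 to February 1, 2004 tolled the period for 389 days, extending the deadline to August 29, 2004.
Because the pending related arbitration ran from June 8, 2004 to June 2, 2005, the deadline is extended by 359 days to August 23, 2005.
None of the other events listed affects the running of the period under the stated rules.
The June 12, 2005 filing precedes the August 23, 2005 deadline; the claim is timely.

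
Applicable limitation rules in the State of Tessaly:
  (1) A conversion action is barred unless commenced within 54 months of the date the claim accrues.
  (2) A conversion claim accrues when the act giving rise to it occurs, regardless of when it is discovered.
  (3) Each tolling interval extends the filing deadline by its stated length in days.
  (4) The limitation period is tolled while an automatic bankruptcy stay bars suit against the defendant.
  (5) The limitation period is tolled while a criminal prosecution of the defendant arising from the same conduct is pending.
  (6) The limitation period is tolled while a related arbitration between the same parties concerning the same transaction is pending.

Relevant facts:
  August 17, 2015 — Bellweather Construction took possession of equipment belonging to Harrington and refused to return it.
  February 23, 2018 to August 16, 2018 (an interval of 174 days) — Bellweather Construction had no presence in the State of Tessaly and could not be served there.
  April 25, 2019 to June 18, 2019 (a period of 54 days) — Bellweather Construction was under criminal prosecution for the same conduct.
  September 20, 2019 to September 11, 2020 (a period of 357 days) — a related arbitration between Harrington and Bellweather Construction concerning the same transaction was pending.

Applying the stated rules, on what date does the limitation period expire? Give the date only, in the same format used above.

April 3, 2021

The limitation period began to run on August 17, 2015.
The untolled deadline — 54 months after August 17, 2015 — is February 17, 2020.
Because the pending criminal prosecution ran from April 25, 2019 to June 18, 2019, the deadline is extended by 54 days to April 11, 2020.
The pending related arbitration from September 20, 2019 to September 11, 2020 tolled the period for 357 days, extending the deadline to April 3, 2021.
The defendant's absence from the jurisdiction from February 23, 2018 to August 16, 2018 does not toll the period, because no stated rule makes the defendant's absence a tolling event.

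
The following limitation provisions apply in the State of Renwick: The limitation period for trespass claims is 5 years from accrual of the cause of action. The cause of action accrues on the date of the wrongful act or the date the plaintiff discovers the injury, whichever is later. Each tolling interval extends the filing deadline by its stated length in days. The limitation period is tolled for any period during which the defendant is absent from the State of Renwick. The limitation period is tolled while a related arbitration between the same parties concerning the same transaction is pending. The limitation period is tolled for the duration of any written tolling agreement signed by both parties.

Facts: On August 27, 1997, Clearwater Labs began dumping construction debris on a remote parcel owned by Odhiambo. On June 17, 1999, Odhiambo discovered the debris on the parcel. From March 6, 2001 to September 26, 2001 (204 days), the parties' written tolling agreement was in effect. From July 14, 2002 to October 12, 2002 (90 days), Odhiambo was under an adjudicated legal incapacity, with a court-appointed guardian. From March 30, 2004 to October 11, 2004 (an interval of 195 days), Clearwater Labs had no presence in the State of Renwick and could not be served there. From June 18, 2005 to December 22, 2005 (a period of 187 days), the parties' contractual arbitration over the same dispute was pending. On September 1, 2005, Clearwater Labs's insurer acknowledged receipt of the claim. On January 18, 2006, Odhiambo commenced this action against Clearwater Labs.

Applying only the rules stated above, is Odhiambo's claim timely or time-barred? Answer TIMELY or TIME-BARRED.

Taking the later of the act (August 27, 1997) and discovery (June 17, 1999), the claim accrued on June 17, 1999.
The untolled deadline — 5 years after June 17, 1999 — is June 17, 2004.
The written tolling agreement from March 6, 2001 to September 26, 2001 tolled the period for 204 days, extending the deadline to January 7, 2005.
The defendant's absence from the jurisdiction from March 30, 2004 to October 11, 2004 tolled the period for 195 days, extending the deadline to July 21, 2005.
The pending related arbitration from June 18, 2005 to December 22, 2005 tolled the period for 187 days, extending the deadline to January 24, 2006.
No stated provision tolls the period for the plaintiff's incapacity, so the interval from July 14, 2002 to October 12, 2002 has no effect on the deadline.
Nothing else in the chronology tolls or restarts the period.
The January 18, 2006 filing precedes the January 24, 2006 deadline; the claim is timely.

TIMELY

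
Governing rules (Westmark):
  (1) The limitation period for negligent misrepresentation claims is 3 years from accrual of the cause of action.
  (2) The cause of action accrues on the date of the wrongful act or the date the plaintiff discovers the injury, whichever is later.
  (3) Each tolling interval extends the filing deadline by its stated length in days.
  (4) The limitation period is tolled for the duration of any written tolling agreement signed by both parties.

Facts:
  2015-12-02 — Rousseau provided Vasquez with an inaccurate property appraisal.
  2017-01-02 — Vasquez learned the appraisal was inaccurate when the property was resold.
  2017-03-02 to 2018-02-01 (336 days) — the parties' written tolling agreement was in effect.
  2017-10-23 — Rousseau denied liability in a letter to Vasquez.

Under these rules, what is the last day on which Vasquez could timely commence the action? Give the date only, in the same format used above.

The claim accrued on 2017-01-02 — the later of the 2015-12-02 act and the 2017-01-02 discovery.
Adding the 3 years base period to 2017-01-02 gives a deadline of 2020-01-02, before any tolling.
Because the written tolling agreement ran from 2017-03-02 to 2018-02-01, the deadline is extended by 336 days to 2020-12-03.
Nothing else in the chronology tolls or restarts the period.

2020-12-03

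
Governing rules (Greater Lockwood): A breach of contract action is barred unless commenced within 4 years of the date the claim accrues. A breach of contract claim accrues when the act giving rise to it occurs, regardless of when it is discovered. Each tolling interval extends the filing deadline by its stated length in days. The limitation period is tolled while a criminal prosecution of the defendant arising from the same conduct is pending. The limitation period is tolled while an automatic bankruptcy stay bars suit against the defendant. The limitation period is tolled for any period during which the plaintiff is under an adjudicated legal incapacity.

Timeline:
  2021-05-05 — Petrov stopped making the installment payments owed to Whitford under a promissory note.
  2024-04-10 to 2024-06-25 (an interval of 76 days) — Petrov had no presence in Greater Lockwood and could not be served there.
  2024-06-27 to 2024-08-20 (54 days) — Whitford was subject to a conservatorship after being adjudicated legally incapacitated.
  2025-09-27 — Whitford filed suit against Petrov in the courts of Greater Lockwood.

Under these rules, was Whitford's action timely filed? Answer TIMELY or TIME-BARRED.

The claim accrued on 2021-05-05, the date of the act.
The untolled deadline — 4 years after 2021-05-05 — is 2025-05-05.
The plaintiff's legal incapacity from 2024-06-27 to 2024-08-20 tolled the period for 54 days, extending the deadline to 2025-06-28.
Although the defendant's absence ran from 2024-04-10 to 2024-06-25, the stated rules do not make that a tolling event, so it is disregarded.
The 2025-09-27 filing falls after the 2025-06-28 deadline; the claim is time-barred.

TIME-BARRED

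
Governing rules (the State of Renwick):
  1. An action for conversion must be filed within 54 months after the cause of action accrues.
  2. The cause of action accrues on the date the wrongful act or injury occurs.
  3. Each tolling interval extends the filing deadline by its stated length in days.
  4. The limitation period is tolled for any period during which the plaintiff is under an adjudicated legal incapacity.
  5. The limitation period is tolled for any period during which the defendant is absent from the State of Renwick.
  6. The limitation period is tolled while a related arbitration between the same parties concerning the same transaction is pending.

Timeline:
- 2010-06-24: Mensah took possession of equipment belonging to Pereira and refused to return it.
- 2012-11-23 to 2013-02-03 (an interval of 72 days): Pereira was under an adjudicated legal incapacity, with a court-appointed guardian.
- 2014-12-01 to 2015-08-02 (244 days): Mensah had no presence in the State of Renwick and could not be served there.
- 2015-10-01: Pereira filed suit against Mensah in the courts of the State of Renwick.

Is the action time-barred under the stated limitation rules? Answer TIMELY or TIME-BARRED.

The claim accrued on 2010-06-24, when the wrongful act occurred.
Adding the 54 months base period to 2010-06-24 gives a deadline of 2014-12-24, before any tolling.
The period was tolled for 72 days by the plaintiff's legal incapacity (2012-11-23 to 2013-02-03), pushing the deadline to 2015-03-06.
Because the defendant's absence from the jurisdiction ran from 2014-12-01 to 2015-08-02, the deadline is extended by 244 days to 2015-11-05.
Filing on 2015-10-01 beat the 2015-11-05 deadline — the action is timely.

TIMELY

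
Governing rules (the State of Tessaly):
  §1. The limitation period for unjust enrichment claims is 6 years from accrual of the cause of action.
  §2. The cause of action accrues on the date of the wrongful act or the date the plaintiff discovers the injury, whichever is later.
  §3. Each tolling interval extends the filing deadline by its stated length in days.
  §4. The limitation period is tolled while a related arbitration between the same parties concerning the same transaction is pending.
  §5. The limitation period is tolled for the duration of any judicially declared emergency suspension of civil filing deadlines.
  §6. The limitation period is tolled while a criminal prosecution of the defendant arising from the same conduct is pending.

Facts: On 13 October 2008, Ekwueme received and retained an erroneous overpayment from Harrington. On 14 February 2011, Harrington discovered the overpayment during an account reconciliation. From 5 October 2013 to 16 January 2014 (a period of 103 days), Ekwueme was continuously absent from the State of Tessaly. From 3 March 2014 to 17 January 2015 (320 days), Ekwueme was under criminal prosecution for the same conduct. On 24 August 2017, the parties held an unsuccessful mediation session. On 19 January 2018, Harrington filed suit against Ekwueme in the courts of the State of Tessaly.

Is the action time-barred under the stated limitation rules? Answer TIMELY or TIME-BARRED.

Taking the later of the act (13 October 2008) and discovery (14 February 2011), the claim accrued on 14 February 2011.
6 years from 14 February 2011 is 14 February 2017.
The period was tolled for 320 days by the pending criminal prosecution (3 March 2014 to 17 January 2015), pushing the deadline to 31 December 2017.
No stated provision tolls the period for the defendant's absence, so the interval from 5 October 2013 to 16 January 2014 has no effect on the deadline.
The other events in the timeline have no effect on the limitation period under the stated rules.
Harrington filed on 19 January 2018, after the 31 December 2017 deadline, so the action is time-barred.

TIME-BARRED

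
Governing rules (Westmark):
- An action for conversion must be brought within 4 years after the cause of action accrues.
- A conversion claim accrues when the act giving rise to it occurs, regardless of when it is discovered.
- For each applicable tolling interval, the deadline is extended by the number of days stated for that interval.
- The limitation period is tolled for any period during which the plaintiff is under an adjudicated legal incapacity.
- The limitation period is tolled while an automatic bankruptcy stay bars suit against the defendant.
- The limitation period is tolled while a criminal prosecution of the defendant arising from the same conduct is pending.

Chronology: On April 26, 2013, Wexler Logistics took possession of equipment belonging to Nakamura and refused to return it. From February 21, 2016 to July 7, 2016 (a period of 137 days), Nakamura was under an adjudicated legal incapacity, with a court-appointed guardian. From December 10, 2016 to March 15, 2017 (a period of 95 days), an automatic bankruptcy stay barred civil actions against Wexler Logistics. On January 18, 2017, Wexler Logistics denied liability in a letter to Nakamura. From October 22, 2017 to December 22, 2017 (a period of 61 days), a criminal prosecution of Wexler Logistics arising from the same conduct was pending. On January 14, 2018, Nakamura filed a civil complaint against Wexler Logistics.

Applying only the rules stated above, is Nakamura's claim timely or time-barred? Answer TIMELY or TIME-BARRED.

The limitation period began to run on April 26, 2013.
Adding the 4 years base period to April 26, 2013 gives a deadline of April 26, 2017, before any tolling.
The period was tolled for 137 days by the plaintiff's legal incapacity (February 21, 2016 to July 7, 2016), pushing the deadline to September 10, 2017.
The period was tolled for 95 days by the automatic bankruptcy stay (December 10, 2016 to March 15, 2017), pushing the deadline to December 14, 2017.
The period was tolled for 61 days by the pending criminal prosecution (October 22, 2017 to December 22, 2017), pushing the deadline to February 13, 2018.
Nothing else in the chronology tolls or restarts the period.
Filing on January 14, 2018 beat the February 13, 2018 deadline — the action is timely.

TIMELY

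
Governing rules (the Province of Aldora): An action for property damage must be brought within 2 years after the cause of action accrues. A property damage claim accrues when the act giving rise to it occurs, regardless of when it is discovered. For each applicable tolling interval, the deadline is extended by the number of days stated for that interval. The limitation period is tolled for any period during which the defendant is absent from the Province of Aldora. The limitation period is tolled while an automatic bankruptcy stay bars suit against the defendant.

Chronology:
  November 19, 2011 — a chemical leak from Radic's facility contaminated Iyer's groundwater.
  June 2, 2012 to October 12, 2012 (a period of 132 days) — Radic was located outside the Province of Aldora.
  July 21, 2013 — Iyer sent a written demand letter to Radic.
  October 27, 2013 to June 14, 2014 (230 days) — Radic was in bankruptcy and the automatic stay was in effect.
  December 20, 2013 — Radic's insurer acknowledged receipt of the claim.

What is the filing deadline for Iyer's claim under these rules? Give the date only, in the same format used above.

November 16, 2014

The claim accrued on November 19, 2011, when the wrongful act occurred.
Adding the 2 years base period to November 19, 2011 gives a deadline of November 19, 2013, before any tolling.
Because the defendant's absence from the jurisdiction ran from June 2, 2012 to October 12, 2012, the deadline is extended by 132 days to March 31, 2014.
Because the automatic bankruptcy stay ran from October 27, 2013 to June 14, 2014, the deadline is extended by 230 days to November 16, 2014.
Nothing else in the chronology tolls or restarts the period.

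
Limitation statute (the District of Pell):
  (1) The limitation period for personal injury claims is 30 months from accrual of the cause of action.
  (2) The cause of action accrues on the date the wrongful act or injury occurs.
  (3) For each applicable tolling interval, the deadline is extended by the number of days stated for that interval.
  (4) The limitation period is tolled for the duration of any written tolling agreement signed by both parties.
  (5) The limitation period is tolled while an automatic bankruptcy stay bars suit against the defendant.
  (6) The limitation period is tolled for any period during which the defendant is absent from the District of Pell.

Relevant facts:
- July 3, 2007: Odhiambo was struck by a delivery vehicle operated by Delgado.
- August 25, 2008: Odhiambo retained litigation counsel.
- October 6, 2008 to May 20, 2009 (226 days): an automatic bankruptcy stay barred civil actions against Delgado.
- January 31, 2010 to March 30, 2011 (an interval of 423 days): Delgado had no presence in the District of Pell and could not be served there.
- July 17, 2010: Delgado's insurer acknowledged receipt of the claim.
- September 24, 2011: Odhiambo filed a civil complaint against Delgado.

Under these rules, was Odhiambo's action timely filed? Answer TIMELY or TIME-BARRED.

The limitation period began to run on July 3, 2007.
The untolled deadline — 30 months after July 3, 2007 — is January 3, 2010.
Because the automatic bankruptcy stay ran from October 6, 2008 to May 20, 2009, the deadline is extended by 226 days to August 17, 2010.
The defendant's absence from the jurisdiction from January 31, 2010 to March 30, 2011 tolled the period for 423 days, extending the deadline to October 14, 2011.
The other events in the timeline have no effect on the limitation period under the stated rules.
Filing on September 24, 2011 beat the October 14, 2011 deadline — the action is timely.

TIMELY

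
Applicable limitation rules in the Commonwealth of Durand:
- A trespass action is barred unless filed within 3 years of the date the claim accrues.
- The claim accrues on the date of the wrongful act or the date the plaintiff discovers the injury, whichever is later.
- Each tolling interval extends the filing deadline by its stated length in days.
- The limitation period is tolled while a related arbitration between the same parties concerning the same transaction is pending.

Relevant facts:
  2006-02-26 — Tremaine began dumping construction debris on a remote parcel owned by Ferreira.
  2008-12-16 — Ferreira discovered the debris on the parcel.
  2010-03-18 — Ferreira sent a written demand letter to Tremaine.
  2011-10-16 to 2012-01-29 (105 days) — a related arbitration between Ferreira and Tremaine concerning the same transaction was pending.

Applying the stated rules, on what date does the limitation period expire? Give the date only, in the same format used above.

2012-03-30

Taking the later of the act (2006-02-26) and discovery (2008-12-16), the claim accrued on 2008-12-16.
3 years from 2008-12-16 is 2011-12-16.
Because the pending related arbitration ran from 2011-10-16 to 2012-01-29, the deadline is extended by 105 days to 2012-03-30.
The other events in the timeline have no effect on the limitation period under the stated rules.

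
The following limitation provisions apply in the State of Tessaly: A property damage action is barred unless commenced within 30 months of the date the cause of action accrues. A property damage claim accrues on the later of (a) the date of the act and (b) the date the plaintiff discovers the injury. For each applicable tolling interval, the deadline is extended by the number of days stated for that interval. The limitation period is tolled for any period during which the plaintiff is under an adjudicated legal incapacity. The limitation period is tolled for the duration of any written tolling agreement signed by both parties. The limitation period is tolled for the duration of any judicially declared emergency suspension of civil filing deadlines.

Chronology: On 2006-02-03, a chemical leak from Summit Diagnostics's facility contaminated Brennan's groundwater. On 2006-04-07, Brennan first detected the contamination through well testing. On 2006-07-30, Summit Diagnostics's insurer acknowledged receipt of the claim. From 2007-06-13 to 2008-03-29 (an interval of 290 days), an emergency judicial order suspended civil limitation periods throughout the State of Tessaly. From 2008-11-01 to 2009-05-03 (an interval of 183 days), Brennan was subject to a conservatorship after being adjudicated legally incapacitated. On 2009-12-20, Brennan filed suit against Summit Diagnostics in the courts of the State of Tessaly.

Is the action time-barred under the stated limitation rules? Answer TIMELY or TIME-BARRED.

The claim accrued on 2006-04-07 — the later of the 2006-02-03 act and the 2006-04-07 discovery.
Adding the 30 months base period to 2006-04-07 gives a deadline of 2008-10-07, before any tolling.
The period was tolled for 290 days by the emergency suspension of filing deadlines (2007-06-13 to 2008-03-29), pushing the deadline to 2009-07-24.
Because the plaintiff's legal incapacity ran from 2008-11-01 to 2009-05-03, the deadline is extended by 183 days to 2010-01-23.
Nothing else in the chronology tolls or restarts the period.
Filing on 2009-12-20 beat the 2010-01-23 deadline — the action is timely.

TIMELY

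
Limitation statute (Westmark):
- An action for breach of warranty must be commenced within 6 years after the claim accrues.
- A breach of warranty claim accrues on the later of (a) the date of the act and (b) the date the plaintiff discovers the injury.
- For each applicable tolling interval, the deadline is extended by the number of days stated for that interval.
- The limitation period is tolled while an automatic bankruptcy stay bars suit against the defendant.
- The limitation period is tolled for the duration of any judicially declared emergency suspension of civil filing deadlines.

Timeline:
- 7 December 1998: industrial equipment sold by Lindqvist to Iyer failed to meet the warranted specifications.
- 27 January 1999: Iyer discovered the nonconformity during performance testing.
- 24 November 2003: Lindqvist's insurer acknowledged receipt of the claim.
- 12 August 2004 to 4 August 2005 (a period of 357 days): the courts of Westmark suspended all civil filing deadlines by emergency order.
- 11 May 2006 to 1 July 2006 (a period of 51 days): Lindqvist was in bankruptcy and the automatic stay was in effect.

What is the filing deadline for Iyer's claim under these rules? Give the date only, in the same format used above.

Because discovery on 27 January 1999 post-dates the 7 December 1998 act, accrual under the later-of rule falls on 27 January 1999.
6 years from 27 January 1999 is 27 January 2005.
The period was tolled for 357 days by the emergency suspension of filing deadlines (12 August 2004 to 4 August 2005), pushing the deadline to 19 January 2006.
By the time the automatic bankruptcy stay began on 11 May 2006, the limitation period had already expired on 19 January 2006; that interval cannot revive it.
The other events in the timeline have no effect on the limitation period under the stated rules.

19 January 2006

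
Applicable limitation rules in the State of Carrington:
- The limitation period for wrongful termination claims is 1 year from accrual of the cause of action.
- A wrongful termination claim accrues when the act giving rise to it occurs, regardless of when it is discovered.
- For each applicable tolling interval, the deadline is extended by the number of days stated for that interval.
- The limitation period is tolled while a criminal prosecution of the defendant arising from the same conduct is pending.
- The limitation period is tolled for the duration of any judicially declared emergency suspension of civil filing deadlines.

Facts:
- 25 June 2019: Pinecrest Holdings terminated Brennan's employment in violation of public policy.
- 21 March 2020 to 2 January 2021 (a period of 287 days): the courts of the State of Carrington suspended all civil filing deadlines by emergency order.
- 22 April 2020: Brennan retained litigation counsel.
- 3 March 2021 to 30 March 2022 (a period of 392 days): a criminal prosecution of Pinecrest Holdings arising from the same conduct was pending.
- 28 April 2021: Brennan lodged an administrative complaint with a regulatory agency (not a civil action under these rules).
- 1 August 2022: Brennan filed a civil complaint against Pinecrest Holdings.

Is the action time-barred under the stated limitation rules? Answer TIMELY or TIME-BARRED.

TIME-BARRED

The claim accrued on 25 June 2019, when the wrongful act occurred.
Adding the 1 year base period to 25 June 2019 gives a deadline of 25 June 2020, before any tolling.
The period was tolled for 287 days by the emergency suspension of filing deadlines (21 March 2020 to 2 January 2021), pushing the deadline to 8 April 2021.
The pending criminal prosecution from 3 March 2021 to 30 March 2022 tolled the period for 392 days, extending the deadline to 5 May 2022.
The other events in the timeline have no effect on the limitation period under the stated rules.
The 1 August 2022 filing falls after the 5 May 2022 deadline; the claim is time-barred.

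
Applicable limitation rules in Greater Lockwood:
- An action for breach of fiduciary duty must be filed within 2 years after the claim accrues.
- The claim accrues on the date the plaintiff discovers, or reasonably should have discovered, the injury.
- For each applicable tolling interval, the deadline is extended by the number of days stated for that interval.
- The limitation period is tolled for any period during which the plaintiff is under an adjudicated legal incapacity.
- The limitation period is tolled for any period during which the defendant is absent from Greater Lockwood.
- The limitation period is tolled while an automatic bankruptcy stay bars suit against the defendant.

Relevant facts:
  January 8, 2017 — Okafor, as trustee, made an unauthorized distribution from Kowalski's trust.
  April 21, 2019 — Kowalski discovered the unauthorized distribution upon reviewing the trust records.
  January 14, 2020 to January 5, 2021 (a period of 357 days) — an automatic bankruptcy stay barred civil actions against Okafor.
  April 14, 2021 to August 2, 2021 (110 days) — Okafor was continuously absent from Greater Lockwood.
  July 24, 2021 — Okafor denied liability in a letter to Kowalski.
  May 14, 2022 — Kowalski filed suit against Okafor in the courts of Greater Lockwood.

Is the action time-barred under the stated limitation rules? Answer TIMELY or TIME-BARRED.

TIMELY

The claim did not accrue until Kowalski discovered the injury on April 21, 2019; the January 8, 2017 act date does not start the clock under the stated rule.
Adding the 2 years base period to April 21, 2019 gives a deadline of April 21, 2021, before any tolling.
Because the automatic bankruptcy stay ran from January 14, 2020 to January 5, 2021, the deadline is extended by 357 days to April 13, 2022.
Because the defendant's absence from the jurisdiction ran from April 14, 2021 to August 2, 2021, the deadline is extended by 110 days to August 1, 2022.
The other events in the timeline have no effect on the limitation period under the stated rules.
Kowalski filed on May 14, 2022, before the August 1, 2022 deadline, so the action is timely.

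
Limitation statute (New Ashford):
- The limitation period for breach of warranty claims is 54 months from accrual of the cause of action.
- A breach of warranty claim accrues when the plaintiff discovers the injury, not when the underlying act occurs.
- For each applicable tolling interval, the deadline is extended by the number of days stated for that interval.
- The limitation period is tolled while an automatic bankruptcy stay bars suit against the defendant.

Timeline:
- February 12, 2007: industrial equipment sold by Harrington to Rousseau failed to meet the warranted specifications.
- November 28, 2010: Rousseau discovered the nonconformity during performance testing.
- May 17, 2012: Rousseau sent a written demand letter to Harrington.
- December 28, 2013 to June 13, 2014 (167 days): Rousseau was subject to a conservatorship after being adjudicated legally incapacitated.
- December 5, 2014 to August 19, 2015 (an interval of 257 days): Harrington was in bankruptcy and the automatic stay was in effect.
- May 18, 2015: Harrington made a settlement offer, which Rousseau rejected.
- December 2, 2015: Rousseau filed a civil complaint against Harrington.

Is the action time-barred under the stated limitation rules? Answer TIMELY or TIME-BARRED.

The claim did not accrue until Rousseau discovered the injury on November 28, 2010; the February 12, 2007 act date does not start the clock under the stated rule.
54 months from November 28, 2010 is May 28, 2015.
The period was tolled for 257 days by the automatic bankruptcy stay (December 5, 2014 to August 19, 2015), pushing the deadline to February 9, 2016.
No stated provision tolls the period for the plaintiff's incapacity, so the interval from December 28, 2013 to June 13, 2014 has no effect on the deadline.
None of the other events listed affects the running of the period under the stated rules.
Filing on December 2, 2015 beat the February 9, 2016 deadline — the action is timely.

TIMELY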